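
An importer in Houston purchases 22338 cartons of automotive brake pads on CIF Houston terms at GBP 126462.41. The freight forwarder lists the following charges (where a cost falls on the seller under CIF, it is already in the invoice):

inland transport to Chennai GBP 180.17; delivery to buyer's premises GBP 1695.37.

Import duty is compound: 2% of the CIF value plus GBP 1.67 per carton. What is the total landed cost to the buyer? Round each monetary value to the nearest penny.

CIF: the seller pays costs through ocean freight and marine insurance to the destination port.
Already in the invoice (seller's account under CIF): inland to port — exclude.
The CIF price already equals the CIF value: 126462.41
Ad valorem component: 126462.41 × 2% = 2529.25
Specific component: 22338 × 1.67 = 37304.46
Import duty = 2529.25 + 37304.46 = 39833.71
Buyer bears: delivery 1695.37 + duty 39833.71 = 41529.08
Landed cost = invoice 126462.41 + 41529.08 = 167991.49

Total landed cost: GBP 167991.49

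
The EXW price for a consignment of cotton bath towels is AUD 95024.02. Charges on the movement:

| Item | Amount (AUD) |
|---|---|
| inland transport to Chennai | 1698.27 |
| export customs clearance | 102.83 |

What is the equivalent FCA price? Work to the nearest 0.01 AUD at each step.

From EXW to FCA, the seller additionally bears: inland to port, export clearance.
FCA price = 95024.02 + 1698.27 + 102.83 = 96825.12

FCA price: AUD 96825.12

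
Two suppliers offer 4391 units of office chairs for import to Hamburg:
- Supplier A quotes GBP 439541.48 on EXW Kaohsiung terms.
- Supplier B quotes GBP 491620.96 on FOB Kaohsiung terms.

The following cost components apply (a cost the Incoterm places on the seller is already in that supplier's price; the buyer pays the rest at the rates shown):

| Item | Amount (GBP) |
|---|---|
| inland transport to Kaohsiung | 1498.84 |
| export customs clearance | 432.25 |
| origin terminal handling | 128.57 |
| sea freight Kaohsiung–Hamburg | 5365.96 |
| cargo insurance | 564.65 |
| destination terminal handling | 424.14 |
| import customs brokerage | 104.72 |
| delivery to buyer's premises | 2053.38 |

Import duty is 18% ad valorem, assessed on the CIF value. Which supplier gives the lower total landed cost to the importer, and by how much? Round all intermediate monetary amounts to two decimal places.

Supplier A is cheaper by GBP 59023.38

Supplier A (EXW):
CIF value = EXW price + inland to port + export clearance + origin terminal + freight + insurance = 439541.48 + 1498.84 + 432.25 + 128.57 + 5365.96 + 564.65 = 447531.75
Import duty = 447531.75 × 18% = 80555.72
Buyer bears (A): 1498.84 + 432.25 + 128.57 + 5365.96 + 564.65 + 424.14 + 104.72 + 2053.38 = 10572.51
Landed cost (A) = invoice 439541.48 + 10572.51 + duty 80555.72 = 530669.71
Supplier B (FOB):
CIF value = FOB price + freight + insurance = 491620.96 + 5365.96 + 564.65 = 497551.57
Import duty = 497551.57 × 18% = 89559.28
Buyer bears (B): 5365.96 + 564.65 + 424.14 + 104.72 + 2053.38 = 8512.85
Landed cost (B) = invoice 491620.96 + 8512.85 + duty 89559.28 = 589693.09
Difference = |530669.71 − 589693.09| = 59023.38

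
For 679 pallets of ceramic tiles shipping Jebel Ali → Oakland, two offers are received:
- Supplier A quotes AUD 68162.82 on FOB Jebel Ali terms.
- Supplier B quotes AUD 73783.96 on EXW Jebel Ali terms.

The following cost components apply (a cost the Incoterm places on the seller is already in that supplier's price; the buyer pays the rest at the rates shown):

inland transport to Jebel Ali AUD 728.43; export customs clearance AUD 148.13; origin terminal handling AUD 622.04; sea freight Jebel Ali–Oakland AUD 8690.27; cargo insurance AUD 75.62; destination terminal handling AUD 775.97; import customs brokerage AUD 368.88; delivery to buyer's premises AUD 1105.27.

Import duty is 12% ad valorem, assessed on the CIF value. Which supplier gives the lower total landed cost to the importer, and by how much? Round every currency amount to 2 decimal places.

Supplier A (FOB):
CIF value = FOB price + freight + insurance = 68162.82 + 8690.27 + 75.62 = 76928.71
Import duty = 76928.71 × 12% = 9231.45
Buyer bears (A): 8690.27 + 75.62 + 775.97 + 368.88 + 1105.27 = 11016.01
Landed cost (A) = invoice 68162.82 + 11016.01 + duty 9231.45 = 88410.28
Supplier B (EXW):
CIF value = EXW price + inland to port + export clearance + origin terminal + freight + insurance = 73783.96 + 728.43 + 148.13 + 622.04 + 8690.27 + 75.62 = 84048.45
Import duty = 84048.45 × 12% = 10085.81
Buyer bears (B): 728.43 + 148.13 + 622.04 + 8690.27 + 75.62 + 775.97 + 368.88 + 1105.27 = 12514.61
Landed cost (B) = invoice 73783.96 + 12514.61 + duty 10085.81 = 96384.38
Difference = |88410.28 − 96384.38| = 7974.10

Supplier A is cheaper by AUD 7974.10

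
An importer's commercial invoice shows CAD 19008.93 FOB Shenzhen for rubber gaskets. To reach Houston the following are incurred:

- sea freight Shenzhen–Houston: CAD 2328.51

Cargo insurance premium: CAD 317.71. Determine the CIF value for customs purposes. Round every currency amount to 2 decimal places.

CIF value: CAD 21655.15

CIF = FOB price + freight + insurance
CIF = 19008.93 + 2328.51 + 317.71 = 21655.15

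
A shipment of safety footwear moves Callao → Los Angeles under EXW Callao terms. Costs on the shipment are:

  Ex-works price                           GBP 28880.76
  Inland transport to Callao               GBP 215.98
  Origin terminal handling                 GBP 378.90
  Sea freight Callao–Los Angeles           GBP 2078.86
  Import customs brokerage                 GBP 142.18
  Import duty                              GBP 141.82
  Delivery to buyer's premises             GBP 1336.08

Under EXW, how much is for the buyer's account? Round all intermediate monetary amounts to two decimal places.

EXW: the seller makes goods available at their premises; the buyer bears all onward costs.
Seller's account: goods 28880.76 = 28880.76
Buyer's account: inland to port 215.98 + origin terminal 378.90 + freight 2078.86 + brokerage 142.18 + duty 141.82 + delivery 1336.08 = 4293.82

Buyer's account: GBP 4293.82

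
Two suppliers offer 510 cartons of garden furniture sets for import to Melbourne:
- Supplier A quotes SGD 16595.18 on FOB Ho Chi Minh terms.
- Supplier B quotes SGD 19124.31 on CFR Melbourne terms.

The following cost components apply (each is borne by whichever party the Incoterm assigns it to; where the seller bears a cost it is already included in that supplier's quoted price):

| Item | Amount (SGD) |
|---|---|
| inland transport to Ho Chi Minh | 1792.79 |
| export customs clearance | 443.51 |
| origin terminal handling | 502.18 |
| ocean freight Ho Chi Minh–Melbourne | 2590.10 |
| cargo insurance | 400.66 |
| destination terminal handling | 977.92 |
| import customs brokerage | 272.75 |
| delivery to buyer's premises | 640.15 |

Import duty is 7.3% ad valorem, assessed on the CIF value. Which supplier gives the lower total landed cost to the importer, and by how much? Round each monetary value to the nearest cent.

Supplier B is cheaper by SGD 65.42

Supplier A (FOB):
CIF value = FOB price + freight + insurance = 16595.18 + 2590.10 + 400.66 = 19585.94
Import duty = 19585.94 × 7.3% = 1429.77
Buyer bears (A): 2590.10 + 400.66 + 977.92 + 272.75 + 640.15 = 4881.58
Landed cost (A) = invoice 16595.18 + 4881.58 + duty 1429.77 = 22906.53
Supplier B (CFR):
CIF value = CFR price + insurance = 19124.31 + 400.66 = 19524.97
Import duty = 19524.97 × 7.3% = 1425.32
Buyer bears (B): 400.66 + 977.92 + 272.75 + 640.15 = 2291.48
Landed cost (B) = invoice 19124.31 + 2291.48 + duty 1425.32 = 22841.11
Difference = |22906.53 − 22841.11| = 65.42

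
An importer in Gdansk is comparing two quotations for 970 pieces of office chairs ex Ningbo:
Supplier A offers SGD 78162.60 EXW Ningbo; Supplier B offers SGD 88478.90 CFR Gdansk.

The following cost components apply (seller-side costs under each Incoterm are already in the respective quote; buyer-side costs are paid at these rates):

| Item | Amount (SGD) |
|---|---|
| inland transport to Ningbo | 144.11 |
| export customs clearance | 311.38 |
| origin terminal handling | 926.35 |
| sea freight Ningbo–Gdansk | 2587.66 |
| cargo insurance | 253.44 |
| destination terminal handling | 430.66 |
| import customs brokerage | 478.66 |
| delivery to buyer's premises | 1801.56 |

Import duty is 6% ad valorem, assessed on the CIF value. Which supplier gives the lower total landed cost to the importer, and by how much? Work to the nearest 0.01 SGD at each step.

Supplier A (EXW):
CIF value = EXW price + inland to port + export clearance + origin terminal + freight + insurance = 78162.60 + 144.11 + 311.38 + 926.35 + 2587.66 + 253.44 = 82385.54
Import duty = 82385.54 × 6% = 4943.13
Buyer bears (A): 144.11 + 311.38 + 926.35 + 2587.66 + 253.44 + 430.66 + 478.66 + 1801.56 = 6933.82
Landed cost (A) = invoice 78162.60 + 6933.82 + duty 4943.13 = 90039.55
Supplier B (CFR):
CIF value = CFR price + insurance = 88478.90 + 253.44 = 88732.34
Import duty = 88732.34 × 6% = 5323.94
Buyer bears (B): 253.44 + 430.66 + 478.66 + 1801.56 = 2964.32
Landed cost (B) = invoice 88478.90 + 2964.32 + duty 5323.94 = 96767.16
Difference = |90039.55 − 96767.16| = 6727.61

Supplier A is cheaper by SGD 6727.61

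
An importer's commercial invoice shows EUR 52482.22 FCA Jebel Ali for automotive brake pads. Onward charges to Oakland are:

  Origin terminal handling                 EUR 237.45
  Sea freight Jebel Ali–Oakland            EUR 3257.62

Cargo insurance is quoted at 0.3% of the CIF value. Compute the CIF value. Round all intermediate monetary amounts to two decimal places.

CIF value: EUR 56145.73

Let C be the CIF value. C = FCA price + pre-shipment costs + freight + 0.3% × C
C − 0.3% × C = 52482.22 + 237.45 + 3257.62
0.997 × C = 55977.29
C = 55977.29 / 0.997 = 56145.73
Insurance premium = 0.3% × 56145.73 = 168.44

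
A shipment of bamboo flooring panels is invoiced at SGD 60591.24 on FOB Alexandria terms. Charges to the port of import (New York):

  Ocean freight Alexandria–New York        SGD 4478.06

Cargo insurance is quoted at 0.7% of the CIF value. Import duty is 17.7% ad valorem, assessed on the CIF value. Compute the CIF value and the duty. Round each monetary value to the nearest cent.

Let C be the CIF value. C = FOB price + freight + 0.7% × C
C − 0.7% × C = 60591.24 + 4478.06
0.993 × C = 65069.30
C = 65069.30 / 0.993 = 65528.00
Insurance premium = 0.7% × 65528.00 = 458.70
Import duty = 65528.00 × 17.7% = 11598.46

CIF value: SGD 65528.00; import duty: SGD 11598.46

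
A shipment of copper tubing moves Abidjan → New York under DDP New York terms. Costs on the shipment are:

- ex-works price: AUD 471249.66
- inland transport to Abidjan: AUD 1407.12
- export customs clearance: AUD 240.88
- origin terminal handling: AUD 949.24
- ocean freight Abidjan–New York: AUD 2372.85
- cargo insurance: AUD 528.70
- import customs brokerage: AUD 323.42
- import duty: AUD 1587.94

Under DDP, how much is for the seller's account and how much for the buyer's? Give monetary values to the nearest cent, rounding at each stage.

DDP: the seller bears all costs including import duty.
Seller's account: goods 471249.66 + inland to port 1407.12 + export clearance 240.88 + origin terminal 949.24 + freight 2372.85 + insurance 528.70 + brokerage 323.42 + duty 1587.94 = 478659.81
Buyer's account: 0.00

Seller: AUD 478659.81; buyer: AUD 0.00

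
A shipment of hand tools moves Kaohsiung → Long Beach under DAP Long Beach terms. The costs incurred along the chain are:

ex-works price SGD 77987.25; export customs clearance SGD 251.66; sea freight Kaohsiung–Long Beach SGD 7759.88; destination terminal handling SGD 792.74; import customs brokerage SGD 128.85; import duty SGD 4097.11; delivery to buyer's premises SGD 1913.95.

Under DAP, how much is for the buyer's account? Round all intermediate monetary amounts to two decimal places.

Buyer's account: SGD 4225.96

DAP: the seller bears all costs to the named destination except import duty and clearance.
Seller's account: goods 77987.25 + export clearance 251.66 + freight 7759.88 + destination terminal 792.74 + delivery 1913.95 = 88705.48
Buyer's account: brokerage 128.85 + duty 4097.11 = 4225.96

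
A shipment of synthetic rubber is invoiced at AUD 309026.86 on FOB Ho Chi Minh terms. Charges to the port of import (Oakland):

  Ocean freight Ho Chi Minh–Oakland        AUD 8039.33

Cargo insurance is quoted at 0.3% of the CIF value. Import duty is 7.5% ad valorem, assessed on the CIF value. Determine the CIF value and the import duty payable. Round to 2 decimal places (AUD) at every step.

CIF value: AUD 318020.25; import duty: AUD 23851.52

Let C be the CIF value. C = FOB price + freight + 0.3% × C
C − 0.3% × C = 309026.86 + 8039.33
0.997 × C = 317066.19
C = 317066.19 / 0.997 = 318020.25
Insurance premium = 0.3% × 318020.25 = 954.06
Import duty = 318020.25 × 7.5% = 23851.52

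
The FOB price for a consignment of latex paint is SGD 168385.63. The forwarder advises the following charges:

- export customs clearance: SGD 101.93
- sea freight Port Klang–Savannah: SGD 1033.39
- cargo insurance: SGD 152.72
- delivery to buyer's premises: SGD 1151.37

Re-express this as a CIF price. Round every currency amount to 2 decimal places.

CIF price: SGD 169571.74

Not relevant to the conversion: export clearance — on the seller under both FOB and CIF; already in the FOB price and stays in the CIF price. delivery — on the buyer under both terms; not part of either seller's price.
From FOB to CIF, the seller additionally bears: freight, insurance.
CIF price = 168385.63 + 1033.39 + 152.72 = 169571.74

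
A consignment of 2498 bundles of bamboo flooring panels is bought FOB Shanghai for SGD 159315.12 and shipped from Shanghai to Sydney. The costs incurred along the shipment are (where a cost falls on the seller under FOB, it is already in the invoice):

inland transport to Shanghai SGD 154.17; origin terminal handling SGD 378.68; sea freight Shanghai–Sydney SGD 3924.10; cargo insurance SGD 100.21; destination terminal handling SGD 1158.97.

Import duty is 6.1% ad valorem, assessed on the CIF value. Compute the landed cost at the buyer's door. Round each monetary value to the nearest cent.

Total landed cost: SGD 174462.11

FOB: the seller bears costs until goods are on board at the origin port; the buyer bears freight, insurance and all costs thereafter.
Already in the invoice (seller's account under FOB): inland to port, origin terminal — exclude.
CIF value = FOB price + freight + insurance = 159315.12 + 3924.10 + 100.21 = 163339.43
Import duty = 163339.43 × 6.1% = 9963.71
Buyer bears: freight 3924.10 + insurance 100.21 + destination terminal 1158.97 + duty 9963.71 = 15146.99
Landed cost = invoice 159315.12 + 15146.99 = 174462.11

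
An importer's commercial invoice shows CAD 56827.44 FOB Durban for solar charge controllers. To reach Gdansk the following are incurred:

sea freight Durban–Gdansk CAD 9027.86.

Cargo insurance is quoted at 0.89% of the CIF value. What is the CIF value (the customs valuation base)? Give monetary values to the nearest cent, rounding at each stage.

CIF value: CAD 66446.68

Let C be the CIF value. C = FOB price + freight + 0.89% × C
C − 0.89% × C = 56827.44 + 9027.86
0.9911 × C = 65855.30
C = 65855.30 / 0.9911 = 66446.68
Insurance premium = 0.89% × 66446.68 = 591.38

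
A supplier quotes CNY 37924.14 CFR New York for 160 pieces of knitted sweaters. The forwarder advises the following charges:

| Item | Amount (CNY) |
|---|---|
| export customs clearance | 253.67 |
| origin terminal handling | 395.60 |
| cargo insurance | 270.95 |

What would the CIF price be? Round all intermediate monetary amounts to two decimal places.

CIF price: CNY 38195.09

Not relevant to the conversion: export clearance, origin terminal — on the seller under both CFR and CIF; already in the CFR price and stays in the CIF price.
From CFR to CIF, the seller additionally bears: insurance.
CIF price = 37924.14 + 270.95 = 38195.09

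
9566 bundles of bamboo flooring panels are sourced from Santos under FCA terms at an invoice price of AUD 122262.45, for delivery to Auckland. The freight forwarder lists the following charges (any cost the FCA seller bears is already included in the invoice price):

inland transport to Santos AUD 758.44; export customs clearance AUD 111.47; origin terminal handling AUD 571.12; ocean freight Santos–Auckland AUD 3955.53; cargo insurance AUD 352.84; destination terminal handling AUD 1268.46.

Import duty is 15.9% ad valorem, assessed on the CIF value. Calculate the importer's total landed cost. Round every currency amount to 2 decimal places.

Total landed cost: AUD 148625.97

FCA: the seller delivers export-cleared goods to the carrier; the buyer bears costs from that point.
Already in the invoice (seller's account under FCA): inland to port, export clearance — exclude.
CIF value = FCA price + origin terminal + freight + insurance = 122262.45 + 571.12 + 3955.53 + 352.84 = 127141.94
Import duty = 127141.94 × 15.9% = 20215.57
Buyer bears: origin terminal 571.12 + freight 3955.53 + insurance 352.84 + destination terminal 1268.46 + duty 20215.57 = 26363.52
Landed cost = invoice 122262.45 + 26363.52 = 148625.97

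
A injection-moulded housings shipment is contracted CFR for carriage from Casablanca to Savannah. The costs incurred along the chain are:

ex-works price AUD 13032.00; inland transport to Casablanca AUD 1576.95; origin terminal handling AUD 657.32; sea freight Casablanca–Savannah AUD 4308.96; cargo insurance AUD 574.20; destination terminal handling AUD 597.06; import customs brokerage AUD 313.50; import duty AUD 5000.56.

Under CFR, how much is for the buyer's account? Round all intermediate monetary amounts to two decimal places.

Buyer's account: AUD 6485.32

CFR: the seller pays costs through ocean freight to the destination port, but not insurance.
Seller's account: goods 13032.00 + inland to port 1576.95 + origin terminal 657.32 + freight 4308.96 = 19575.23
Buyer's account: insurance 574.20 + destination terminal 597.06 + brokerage 313.50 + duty 5000.56 = 6485.32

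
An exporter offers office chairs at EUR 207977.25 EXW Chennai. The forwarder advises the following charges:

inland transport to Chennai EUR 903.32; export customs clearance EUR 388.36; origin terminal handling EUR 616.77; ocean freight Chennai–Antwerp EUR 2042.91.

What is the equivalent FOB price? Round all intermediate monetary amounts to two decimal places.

Not relevant to the conversion: freight — on the buyer under both terms; not part of either seller's price.
From EXW to FOB, the seller additionally bears: inland to port, export clearance, origin terminal.
FOB price = 207977.25 + 903.32 + 388.36 + 616.77 = 209885.70

FOB price: EUR 209885.70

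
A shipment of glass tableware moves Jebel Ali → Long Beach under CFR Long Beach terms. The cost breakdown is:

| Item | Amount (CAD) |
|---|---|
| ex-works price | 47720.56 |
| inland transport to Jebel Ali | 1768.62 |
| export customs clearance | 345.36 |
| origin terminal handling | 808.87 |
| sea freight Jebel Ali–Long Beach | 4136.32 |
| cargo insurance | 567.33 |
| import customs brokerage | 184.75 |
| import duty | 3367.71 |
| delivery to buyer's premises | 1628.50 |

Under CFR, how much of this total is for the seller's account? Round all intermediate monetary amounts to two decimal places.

Seller's account: CAD 54779.73

CFR: the seller pays costs through ocean freight to the destination port, but not insurance.
Seller's account: goods 47720.56 + inland to port 1768.62 + export clearance 345.36 + origin terminal 808.87 + freight 4136.32 = 54779.73
Buyer's account: insurance 567.33 + brokerage 184.75 + duty 3367.71 + delivery 1628.50 = 5748.29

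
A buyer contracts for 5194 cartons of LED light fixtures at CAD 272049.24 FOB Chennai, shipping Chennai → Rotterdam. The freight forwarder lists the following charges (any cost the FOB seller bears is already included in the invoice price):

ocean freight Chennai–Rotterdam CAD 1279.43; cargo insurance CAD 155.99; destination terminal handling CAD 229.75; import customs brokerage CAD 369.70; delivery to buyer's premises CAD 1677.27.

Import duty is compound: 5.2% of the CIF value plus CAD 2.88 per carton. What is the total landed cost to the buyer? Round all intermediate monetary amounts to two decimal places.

FOB: the seller bears costs until goods are on board at the origin port; the buyer bears freight, insurance and all costs thereafter.
CIF value = FOB price + freight + insurance = 272049.24 + 1279.43 + 155.99 = 273484.66
Ad valorem component: 273484.66 × 5.2% = 14221.20
Specific component: 5194 × 2.88 = 14958.72
Import duty = 14221.20 + 14958.72 = 29179.92
Buyer bears: freight 1279.43 + insurance 155.99 + destination terminal 229.75 + brokerage 369.70 + delivery 1677.27 + duty 29179.92 = 32892.06
Landed cost = invoice 272049.24 + 32892.06 = 304941.30

Total landed cost: CAD 304941.30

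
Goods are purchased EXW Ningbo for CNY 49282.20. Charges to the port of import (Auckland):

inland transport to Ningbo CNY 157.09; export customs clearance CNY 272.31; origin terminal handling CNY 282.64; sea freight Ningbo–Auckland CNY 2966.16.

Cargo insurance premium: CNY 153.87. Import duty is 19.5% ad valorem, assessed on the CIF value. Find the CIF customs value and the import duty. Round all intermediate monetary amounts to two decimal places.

CIF = EXW price + pre-shipment costs + freight + insurance
CIF = 49282.20 + 157.09 + 272.31 + 282.64 + 2966.16 + 153.87 = 53114.27
Import duty = 53114.27 × 19.5% = 10357.28

CIF value: CNY 53114.27; import duty: CNY 10357.28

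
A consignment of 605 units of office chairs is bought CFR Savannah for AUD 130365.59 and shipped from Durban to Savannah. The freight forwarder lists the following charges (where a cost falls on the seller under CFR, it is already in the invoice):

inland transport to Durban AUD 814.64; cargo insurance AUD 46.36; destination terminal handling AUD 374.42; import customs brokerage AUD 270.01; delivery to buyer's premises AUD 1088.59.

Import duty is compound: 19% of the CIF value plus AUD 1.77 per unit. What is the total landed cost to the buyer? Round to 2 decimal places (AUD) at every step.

CFR: the seller pays costs through ocean freight to the destination port, but not insurance.
Already in the invoice (seller's account under CFR): inland to port — exclude.
CIF value = CFR price + insurance = 130365.59 + 46.36 = 130411.95
Ad valorem component: 130411.95 × 19% = 24778.27
Specific component: 605 × 1.77 = 1070.85
Import duty = 24778.27 + 1070.85 = 25849.12
Buyer bears: insurance 46.36 + destination terminal 374.42 + brokerage 270.01 + delivery 1088.59 + duty 25849.12 = 27628.50
Landed cost = invoice 130365.59 + 27628.50 = 157994.09

Total landed cost: AUD 157994.09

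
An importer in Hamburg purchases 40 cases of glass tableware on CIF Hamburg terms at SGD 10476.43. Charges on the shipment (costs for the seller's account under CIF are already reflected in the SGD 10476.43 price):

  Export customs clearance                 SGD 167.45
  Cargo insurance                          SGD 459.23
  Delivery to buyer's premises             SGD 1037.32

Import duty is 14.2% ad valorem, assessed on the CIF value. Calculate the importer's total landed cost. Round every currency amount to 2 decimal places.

CIF: the seller pays costs through ocean freight and marine insurance to the destination port.
Already in the invoice (seller's account under CIF): export clearance, insurance — exclude.
The CIF price already equals the CIF value: 10476.43
Import duty = 10476.43 × 14.2% = 1487.65
Buyer bears: delivery 1037.32 + duty 1487.65 = 2524.97
Landed cost = invoice 10476.43 + 2524.97 = 13001.40

Total landed cost: SGD 13001.40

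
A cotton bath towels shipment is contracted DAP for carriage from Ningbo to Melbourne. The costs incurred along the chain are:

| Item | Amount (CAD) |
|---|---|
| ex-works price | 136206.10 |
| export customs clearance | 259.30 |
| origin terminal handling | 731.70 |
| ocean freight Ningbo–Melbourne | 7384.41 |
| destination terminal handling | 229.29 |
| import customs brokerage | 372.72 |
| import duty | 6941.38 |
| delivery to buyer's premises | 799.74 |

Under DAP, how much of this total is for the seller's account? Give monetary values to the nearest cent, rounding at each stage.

DAP: the seller bears all costs to the named destination except import duty and clearance.
Seller's account: goods 136206.10 + export clearance 259.30 + origin terminal 731.70 + freight 7384.41 + destination terminal 229.29 + delivery 799.74 = 145610.54
Buyer's account: brokerage 372.72 + duty 6941.38 = 7314.10

Seller's account: CAD 145610.54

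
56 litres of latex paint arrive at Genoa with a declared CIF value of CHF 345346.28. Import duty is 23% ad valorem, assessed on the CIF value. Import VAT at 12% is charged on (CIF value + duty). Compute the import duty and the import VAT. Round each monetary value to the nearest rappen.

Import duty = 345346.28 × 23% = 79429.64
VAT base = CIF + duty = 345346.28 + 79429.64 = 424775.92
Import VAT = 424775.92 × 12% = 50973.11

Import duty: CHF 79429.64; import VAT: CHF 50973.11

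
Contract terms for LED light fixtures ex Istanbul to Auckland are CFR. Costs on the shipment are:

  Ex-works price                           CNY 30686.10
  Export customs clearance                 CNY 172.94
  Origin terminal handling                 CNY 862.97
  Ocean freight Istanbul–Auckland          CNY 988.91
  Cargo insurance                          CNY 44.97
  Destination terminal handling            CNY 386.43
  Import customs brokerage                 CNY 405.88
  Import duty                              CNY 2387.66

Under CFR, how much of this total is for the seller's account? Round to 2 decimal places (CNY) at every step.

CFR: the seller pays costs through ocean freight to the destination port, but not insurance.
Seller's account: goods 30686.10 + export clearance 172.94 + origin terminal 862.97 + freight 988.91 = 32710.92
Buyer's account: insurance 44.97 + destination terminal 386.43 + brokerage 405.88 + duty 2387.66 = 3224.94

Seller's account: CNY 32710.92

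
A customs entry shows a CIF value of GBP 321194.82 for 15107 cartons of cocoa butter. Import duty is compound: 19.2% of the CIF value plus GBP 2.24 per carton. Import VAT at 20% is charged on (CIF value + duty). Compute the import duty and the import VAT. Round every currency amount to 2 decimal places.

Ad valorem component: 321194.82 × 19.2% = 61669.41
Specific component: 15107 × 2.24 = 33839.68
Import duty = 61669.41 + 33839.68 = 95509.09
VAT base = CIF + duty = 321194.82 + 95509.09 = 416703.91
Import VAT = 416703.91 × 20% = 83340.78

Import duty: GBP 95509.09; import VAT: GBP 83340.78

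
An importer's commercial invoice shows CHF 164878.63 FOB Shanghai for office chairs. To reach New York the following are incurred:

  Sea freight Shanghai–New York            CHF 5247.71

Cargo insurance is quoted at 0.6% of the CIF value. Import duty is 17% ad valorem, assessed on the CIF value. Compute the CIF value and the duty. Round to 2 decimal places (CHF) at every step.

Let C be the CIF value. C = FOB price + freight + 0.6% × C
C − 0.6% × C = 164878.63 + 5247.71
0.994 × C = 170126.34
C = 170126.34 / 0.994 = 171153.26
Insurance premium = 0.6% × 171153.26 = 1026.92
Import duty = 171153.26 × 17% = 29096.05

CIF value: CHF 171153.26; import duty: CHF 29096.05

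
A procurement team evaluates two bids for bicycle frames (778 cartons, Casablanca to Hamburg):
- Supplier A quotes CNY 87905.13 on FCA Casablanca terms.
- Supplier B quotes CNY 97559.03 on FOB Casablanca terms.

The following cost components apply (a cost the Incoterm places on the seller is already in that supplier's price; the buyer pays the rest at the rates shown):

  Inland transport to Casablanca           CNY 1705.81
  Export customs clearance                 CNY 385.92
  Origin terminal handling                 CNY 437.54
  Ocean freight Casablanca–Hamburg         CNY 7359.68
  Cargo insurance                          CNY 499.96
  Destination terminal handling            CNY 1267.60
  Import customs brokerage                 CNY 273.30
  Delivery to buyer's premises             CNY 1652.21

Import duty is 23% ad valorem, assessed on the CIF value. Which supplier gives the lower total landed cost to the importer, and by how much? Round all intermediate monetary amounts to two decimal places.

Supplier A is cheaper by CNY 11336.12

Supplier A (FCA):
CIF value = FCA price + origin terminal + freight + insurance = 87905.13 + 437.54 + 7359.68 + 499.96 = 96202.31
Import duty = 96202.31 × 23% = 22126.53
Buyer bears (A): 437.54 + 7359.68 + 499.96 + 1267.60 + 273.30 + 1652.21 = 11490.29
Landed cost (A) = invoice 87905.13 + 11490.29 + duty 22126.53 = 121521.95
Supplier B (FOB):
CIF value = FOB price + freight + insurance = 97559.03 + 7359.68 + 499.96 = 105418.67
Import duty = 105418.67 × 23% = 24246.29
Buyer bears (B): 7359.68 + 499.96 + 1267.60 + 273.30 + 1652.21 = 11052.75
Landed cost (B) = invoice 97559.03 + 11052.75 + duty 24246.29 = 132858.07
Difference = |121521.95 − 132858.07| = 11336.12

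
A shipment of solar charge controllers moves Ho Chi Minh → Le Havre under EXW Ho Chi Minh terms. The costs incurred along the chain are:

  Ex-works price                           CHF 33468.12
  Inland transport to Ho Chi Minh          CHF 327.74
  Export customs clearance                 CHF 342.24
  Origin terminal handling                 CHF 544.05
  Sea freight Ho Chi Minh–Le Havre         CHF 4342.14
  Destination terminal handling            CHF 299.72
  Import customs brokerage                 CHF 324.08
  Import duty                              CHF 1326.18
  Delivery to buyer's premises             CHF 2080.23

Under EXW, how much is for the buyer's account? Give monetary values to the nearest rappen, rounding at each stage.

Buyer's account: CHF 9586.38

EXW: the seller makes goods available at their premises; the buyer bears all onward costs.
Seller's account: goods 33468.12 = 33468.12
Buyer's account: inland to port 327.74 + export clearance 342.24 + origin terminal 544.05 + freight 4342.14 + destination terminal 299.72 + brokerage 324.08 + duty 1326.18 + delivery 2080.23 = 9586.38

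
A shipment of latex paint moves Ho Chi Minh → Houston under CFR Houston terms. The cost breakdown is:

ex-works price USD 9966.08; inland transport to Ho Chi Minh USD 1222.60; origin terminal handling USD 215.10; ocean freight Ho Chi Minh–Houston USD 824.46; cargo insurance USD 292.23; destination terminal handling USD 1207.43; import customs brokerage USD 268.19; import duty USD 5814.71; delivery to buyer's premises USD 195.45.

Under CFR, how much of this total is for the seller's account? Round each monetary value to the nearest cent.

CFR: the seller pays costs through ocean freight to the destination port, but not insurance.
Seller's account: goods 9966.08 + inland to port 1222.60 + origin terminal 215.10 + freight 824.46 = 12228.24
Buyer's account: insurance 292.23 + destination terminal 1207.43 + brokerage 268.19 + duty 5814.71 + delivery 195.45 = 7778.01

Seller's account: USD 12228.24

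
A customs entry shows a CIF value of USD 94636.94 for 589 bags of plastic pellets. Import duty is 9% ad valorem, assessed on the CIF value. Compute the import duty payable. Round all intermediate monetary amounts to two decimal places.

Import duty: USD 8517.32

Import duty = 94636.94 × 9% = 8517.32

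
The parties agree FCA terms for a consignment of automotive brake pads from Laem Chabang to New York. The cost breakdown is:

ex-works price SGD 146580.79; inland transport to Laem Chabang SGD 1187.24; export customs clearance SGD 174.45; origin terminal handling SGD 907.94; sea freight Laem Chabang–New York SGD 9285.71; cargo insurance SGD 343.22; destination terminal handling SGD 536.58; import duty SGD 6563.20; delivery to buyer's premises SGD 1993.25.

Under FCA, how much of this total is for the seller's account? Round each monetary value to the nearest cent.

Seller's account: SGD 147942.48

FCA: the seller delivers export-cleared goods to the carrier; the buyer bears costs from that point.
Seller's account: goods 146580.79 + inland to port 1187.24 + export clearance 174.45 = 147942.48
Buyer's account: origin terminal 907.94 + freight 9285.71 + insurance 343.22 + destination terminal 536.58 + duty 6563.20 + delivery 1993.25 = 19629.90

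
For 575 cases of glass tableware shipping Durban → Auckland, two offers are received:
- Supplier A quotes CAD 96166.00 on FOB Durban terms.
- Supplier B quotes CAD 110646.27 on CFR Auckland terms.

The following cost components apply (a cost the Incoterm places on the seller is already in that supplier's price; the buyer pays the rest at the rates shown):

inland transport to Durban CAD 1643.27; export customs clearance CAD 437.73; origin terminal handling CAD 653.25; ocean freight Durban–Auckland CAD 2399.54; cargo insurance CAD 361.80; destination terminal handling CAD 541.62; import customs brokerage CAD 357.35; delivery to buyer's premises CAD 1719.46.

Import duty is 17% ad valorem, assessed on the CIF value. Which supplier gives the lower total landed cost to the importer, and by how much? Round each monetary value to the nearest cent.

Supplier A (FOB):
CIF value = FOB price + freight + insurance = 96166.00 + 2399.54 + 361.80 = 98927.34
Import duty = 98927.34 × 17% = 16817.65
Buyer bears (A): 2399.54 + 361.80 + 541.62 + 357.35 + 1719.46 = 5379.77
Landed cost (A) = invoice 96166.00 + 5379.77 + duty 16817.65 = 118363.42
Supplier B (CFR):
CIF value = CFR price + insurance = 110646.27 + 361.80 = 111008.07
Import duty = 111008.07 × 17% = 18871.37
Buyer bears (B): 361.80 + 541.62 + 357.35 + 1719.46 = 2980.23
Landed cost (B) = invoice 110646.27 + 2980.23 + duty 18871.37 = 132497.87
Difference = |118363.42 − 132497.87| = 14134.45

Supplier A is cheaper by CAD 14134.45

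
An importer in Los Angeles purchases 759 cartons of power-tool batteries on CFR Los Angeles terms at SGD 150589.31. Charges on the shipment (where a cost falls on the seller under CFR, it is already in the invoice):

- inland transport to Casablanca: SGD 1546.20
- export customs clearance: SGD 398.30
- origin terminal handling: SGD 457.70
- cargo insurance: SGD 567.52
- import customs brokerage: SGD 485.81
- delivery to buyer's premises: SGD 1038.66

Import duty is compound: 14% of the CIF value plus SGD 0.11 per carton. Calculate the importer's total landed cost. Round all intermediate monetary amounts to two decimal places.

CFR: the seller pays costs through ocean freight to the destination port, but not insurance.
Already in the invoice (seller's account under CFR): inland to port, export clearance, origin terminal — exclude.
CIF value = CFR price + insurance = 150589.31 + 567.52 = 151156.83
Ad valorem component: 151156.83 × 14% = 21161.96
Specific component: 759 × 0.11 = 83.49
Import duty = 21161.96 + 83.49 = 21245.45
Buyer bears: insurance 567.52 + brokerage 485.81 + delivery 1038.66 + duty 21245.45 = 23337.44
Landed cost = invoice 150589.31 + 23337.44 = 173926.75

Total landed cost: SGD 173926.75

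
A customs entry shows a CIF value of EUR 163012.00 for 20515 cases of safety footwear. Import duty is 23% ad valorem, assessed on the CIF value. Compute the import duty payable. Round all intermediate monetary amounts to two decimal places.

Import duty = 163012.00 × 23% = 37492.76

Import duty: EUR 37492.76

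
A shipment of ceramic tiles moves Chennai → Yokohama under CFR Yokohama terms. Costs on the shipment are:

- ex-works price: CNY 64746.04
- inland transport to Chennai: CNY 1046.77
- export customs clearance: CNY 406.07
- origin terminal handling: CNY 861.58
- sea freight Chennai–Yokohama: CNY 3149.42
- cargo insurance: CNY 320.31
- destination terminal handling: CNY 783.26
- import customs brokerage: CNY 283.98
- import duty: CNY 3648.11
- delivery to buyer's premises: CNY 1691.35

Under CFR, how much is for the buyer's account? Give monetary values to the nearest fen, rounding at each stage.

CFR: the seller pays costs through ocean freight to the destination port, but not insurance.
Seller's account: goods 64746.04 + inland to port 1046.77 + export clearance 406.07 + origin terminal 861.58 + freight 3149.42 = 70209.88
Buyer's account: insurance 320.31 + destination terminal 783.26 + brokerage 283.98 + duty 3648.11 + delivery 1691.35 = 6727.01

Buyer's account: CNY 6727.01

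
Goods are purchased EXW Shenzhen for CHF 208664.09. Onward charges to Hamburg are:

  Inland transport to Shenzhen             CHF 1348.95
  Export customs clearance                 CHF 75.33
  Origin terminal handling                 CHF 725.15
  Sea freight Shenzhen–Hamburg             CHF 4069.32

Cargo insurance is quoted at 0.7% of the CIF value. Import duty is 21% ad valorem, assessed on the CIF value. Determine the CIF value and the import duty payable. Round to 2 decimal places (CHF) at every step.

Let C be the CIF value. C = EXW price + pre-shipment costs + freight + 0.7% × C
C − 0.7% × C = 208664.09 + 1348.95 + 75.33 + 725.15 + 4069.32
0.993 × C = 214882.84
C = 214882.84 / 0.993 = 216397.62
Insurance premium = 0.7% × 216397.62 = 1514.78
Import duty = 216397.62 × 21% = 45443.50

CIF value: CHF 216397.62; import duty: CHF 45443.50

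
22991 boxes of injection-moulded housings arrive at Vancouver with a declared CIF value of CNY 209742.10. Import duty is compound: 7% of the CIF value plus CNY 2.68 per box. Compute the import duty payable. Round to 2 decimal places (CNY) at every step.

Import duty: CNY 76297.83

Ad valorem component: 209742.10 × 7% = 14681.95
Specific component: 22991 × 2.68 = 61615.88
Import duty = 14681.95 + 61615.88 = 76297.83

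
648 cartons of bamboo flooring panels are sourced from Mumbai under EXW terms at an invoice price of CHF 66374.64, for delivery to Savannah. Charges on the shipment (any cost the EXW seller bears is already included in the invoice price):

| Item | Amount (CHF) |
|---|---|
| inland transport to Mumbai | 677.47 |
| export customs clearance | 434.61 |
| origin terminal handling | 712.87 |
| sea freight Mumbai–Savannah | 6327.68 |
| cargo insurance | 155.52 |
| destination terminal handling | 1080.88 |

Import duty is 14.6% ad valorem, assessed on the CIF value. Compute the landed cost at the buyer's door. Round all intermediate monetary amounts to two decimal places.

EXW: the seller makes goods available at their premises; the buyer bears all onward costs.
CIF value = EXW price + inland to port + export clearance + origin terminal + freight + insurance = 66374.64 + 677.47 + 434.61 + 712.87 + 6327.68 + 155.52 = 74682.79
Import duty = 74682.79 × 14.6% = 10903.69
Buyer bears: inland to port 677.47 + export clearance 434.61 + origin terminal 712.87 + freight 6327.68 + insurance 155.52 + destination terminal 1080.88 + duty 10903.69 = 20292.72
Landed cost = invoice 66374.64 + 20292.72 = 86667.36

Total landed cost: CHF 86667.36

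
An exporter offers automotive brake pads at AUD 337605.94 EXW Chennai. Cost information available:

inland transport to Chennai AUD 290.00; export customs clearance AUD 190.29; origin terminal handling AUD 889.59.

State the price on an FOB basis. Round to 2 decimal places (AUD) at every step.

From EXW to FOB, the seller additionally bears: inland to port, export clearance, origin terminal.
FOB price = 337605.94 + 290.00 + 190.29 + 889.59 = 338975.82

FOB price: AUD 338975.82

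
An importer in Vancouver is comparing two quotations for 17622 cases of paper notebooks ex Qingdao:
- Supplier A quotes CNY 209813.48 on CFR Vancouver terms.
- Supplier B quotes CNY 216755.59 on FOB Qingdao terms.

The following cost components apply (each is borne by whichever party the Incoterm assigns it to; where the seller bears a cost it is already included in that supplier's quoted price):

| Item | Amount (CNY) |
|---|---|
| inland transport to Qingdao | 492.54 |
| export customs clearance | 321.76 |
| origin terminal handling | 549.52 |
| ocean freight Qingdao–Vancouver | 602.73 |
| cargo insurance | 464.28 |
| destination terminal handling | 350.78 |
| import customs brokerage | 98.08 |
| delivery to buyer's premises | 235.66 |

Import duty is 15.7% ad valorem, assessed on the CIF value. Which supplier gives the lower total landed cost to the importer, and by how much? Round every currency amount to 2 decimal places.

Supplier A (CFR):
CIF value = CFR price + insurance = 209813.48 + 464.28 = 210277.76
Import duty = 210277.76 × 15.7% = 33013.61
Buyer bears (A): 464.28 + 350.78 + 98.08 + 235.66 = 1148.80
Landed cost (A) = invoice 209813.48 + 1148.80 + duty 33013.61 = 243975.89
Supplier B (FOB):
CIF value = FOB price + freight + insurance = 216755.59 + 602.73 + 464.28 = 217822.60
Import duty = 217822.60 × 15.7% = 34198.15
Buyer bears (B): 602.73 + 464.28 + 350.78 + 98.08 + 235.66 = 1751.53
Landed cost (B) = invoice 216755.59 + 1751.53 + duty 34198.15 = 252705.27
Difference = |243975.89 − 252705.27| = 8729.38

Supplier A is cheaper by CNY 8729.38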